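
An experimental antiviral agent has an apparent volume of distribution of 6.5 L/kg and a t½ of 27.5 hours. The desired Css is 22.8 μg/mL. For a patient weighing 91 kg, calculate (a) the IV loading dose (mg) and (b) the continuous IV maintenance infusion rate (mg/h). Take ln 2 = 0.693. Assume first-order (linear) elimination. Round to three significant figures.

(a) 13500 mg; (b) 340 mg/h

Vd = 6.5 L/kg × 91 kg = 591.5 L
LD = Vd × C = 591.5 × 22.8 = 13490 mg
CL = 0.693 × Vd / t½ = 0.693 × 591.5 / 27.5 = 14.91 L/h
Infusion rate = CL × Css = 14.91 × 22.8 = 339.9 mg/h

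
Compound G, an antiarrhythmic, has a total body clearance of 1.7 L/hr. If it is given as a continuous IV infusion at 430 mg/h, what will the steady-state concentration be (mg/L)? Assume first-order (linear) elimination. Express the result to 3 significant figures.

Css = rate / CL = 430 / 1.700 = 252.9 mg/L

253 mg/L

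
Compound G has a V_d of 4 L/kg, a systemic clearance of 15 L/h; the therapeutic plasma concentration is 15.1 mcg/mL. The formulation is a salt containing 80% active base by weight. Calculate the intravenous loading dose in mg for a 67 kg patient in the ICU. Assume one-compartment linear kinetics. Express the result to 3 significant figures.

Total Vd = 4 × 67 = 268.0 L
LD = Vd × C / S = 268.0 × 15.10 / 0.8 = 5059 mg

5060 mg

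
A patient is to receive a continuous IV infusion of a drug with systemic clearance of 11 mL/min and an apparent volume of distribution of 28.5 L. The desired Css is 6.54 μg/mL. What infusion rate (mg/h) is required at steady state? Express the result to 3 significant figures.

4.32 mg/h

CL = 11 mL/min × 60/1000 = 0.6600 L/h
At steady state, infusion rate equals elimination rate: rate in = CL × Css.
Infusion rate = CL · Css = 0.6600 L/h × 6.54 mg/L = 4.316 mg/h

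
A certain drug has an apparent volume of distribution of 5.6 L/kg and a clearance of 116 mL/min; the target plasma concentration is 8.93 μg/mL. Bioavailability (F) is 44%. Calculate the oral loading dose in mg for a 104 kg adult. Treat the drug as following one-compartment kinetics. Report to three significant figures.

Total Vd = 5.6 × 104 = 582.4 L
The loading dose fills Vd to the target concentration; clearance is irrelevant here.
LD = Vd × C / F = 582.4 × 8.930 / 0.44 = 11820 mg

11800 mg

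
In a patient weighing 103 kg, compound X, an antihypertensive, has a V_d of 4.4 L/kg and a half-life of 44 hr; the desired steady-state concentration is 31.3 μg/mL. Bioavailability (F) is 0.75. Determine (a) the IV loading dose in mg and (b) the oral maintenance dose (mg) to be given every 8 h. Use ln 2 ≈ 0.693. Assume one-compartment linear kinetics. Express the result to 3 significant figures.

Vd = 4.4 L/kg × 103 kg = 453.2 L
LD = Vd × C = 453.2 × 31.3 = 14190 mg
CL = 0.693 × Vd / t½ = 0.693 × 453.2 / 44 = 7.138 L/h
D = CL × Css × τ / F = 7.138 × 31.3 × 8 / 0.75 = 2383 mg

(a) 14200 mg; (b) 2380 mg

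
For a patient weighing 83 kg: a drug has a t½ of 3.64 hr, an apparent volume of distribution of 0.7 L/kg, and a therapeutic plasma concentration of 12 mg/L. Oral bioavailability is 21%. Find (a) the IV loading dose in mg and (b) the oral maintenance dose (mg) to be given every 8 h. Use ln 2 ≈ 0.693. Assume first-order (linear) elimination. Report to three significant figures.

Total Vd = 0.7 × 83 = 58.10 L
LD = Vd × C = 58.10 × 12 = 697.2 mg
CL = 0.693 × Vd / t½ = 0.693 × 58.10 / 3.64 = 11.06 L/h
D = CL × Css × τ / F = 11.06 × 12 × 8 / 0.21 = 5056 mg

(a) 697 mg; (b) 5060 mg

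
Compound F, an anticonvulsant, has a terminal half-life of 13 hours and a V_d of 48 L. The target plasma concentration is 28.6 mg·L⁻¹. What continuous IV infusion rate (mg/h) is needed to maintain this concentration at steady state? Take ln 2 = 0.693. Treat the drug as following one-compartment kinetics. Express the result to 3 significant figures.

CL = ln 2 · Vd / t½ = 0.693 × 48.00 / 13 = 2.559 L/h
Infusion rate = CL × Css = 2.559 × 28.6 = 73.19 mg/h

73.2 mg/h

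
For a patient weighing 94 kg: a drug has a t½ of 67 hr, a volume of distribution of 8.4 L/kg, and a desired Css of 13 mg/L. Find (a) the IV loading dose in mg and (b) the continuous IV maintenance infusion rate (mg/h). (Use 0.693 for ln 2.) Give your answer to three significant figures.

Total Vd = 8.4 × 94 = 789.6 L
LD = Vd × C = 789.6 × 13 = 10260 mg
CL = 0.693 × Vd / t½ = 0.693 × 789.6 / 67 = 8.167 L/h
Infusion rate = CL × Css = 8.167 × 13 = 106.2 mg/h

(a) 10300 mg; (b) 106 mg/h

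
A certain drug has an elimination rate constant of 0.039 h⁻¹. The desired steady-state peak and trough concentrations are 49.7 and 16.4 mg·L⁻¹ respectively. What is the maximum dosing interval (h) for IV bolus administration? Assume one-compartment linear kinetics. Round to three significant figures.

Between IV bolus doses, concentration decays as C = C₀·e^(−kτ), so C_peak/C_trough = e^(kτ).
τ_max = ln(C_peak/C_trough) / k = ln(49.7/16.4) / 0.03900 = 1.109 / 0.03900 = 28.44 h

28.4 h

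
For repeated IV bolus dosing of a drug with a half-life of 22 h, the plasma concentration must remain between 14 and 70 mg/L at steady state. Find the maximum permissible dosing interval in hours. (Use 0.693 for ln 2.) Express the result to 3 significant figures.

k = 0.693 / t½ = 0.693 / 22 = 0.03150 h⁻¹
Between IV bolus doses, concentration decays as C = C₀·e^(−kτ), so C_peak/C_trough = e^(kτ).
τ_max = ln(C_peak/C_trough) / k = ln(70/14) / 0.03150 = 1.609 / 0.03150 = 51.08 h

51.1 h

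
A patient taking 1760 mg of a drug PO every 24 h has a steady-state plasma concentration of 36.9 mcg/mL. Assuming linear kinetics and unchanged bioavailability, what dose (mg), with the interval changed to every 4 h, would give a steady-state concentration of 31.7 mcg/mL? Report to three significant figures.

For first-order elimination, Css ∝ F·D/(CL·τ); F and CL are unchanged, so Css ∝ D/τ.
D₂ = D₁ × (Css,target / Css,current) × (τ₂/τ₁) = 1760 × (31.7/36.9) × (4/24) = 252.0 mg

252 mg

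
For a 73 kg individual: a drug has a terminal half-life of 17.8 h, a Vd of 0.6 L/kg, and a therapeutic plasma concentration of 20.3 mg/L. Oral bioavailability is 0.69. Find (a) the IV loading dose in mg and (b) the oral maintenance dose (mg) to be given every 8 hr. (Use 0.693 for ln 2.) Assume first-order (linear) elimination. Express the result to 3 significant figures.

(a) 889 mg; (b) 401 mg

Total Vd = 0.6 × 73 = 43.80 L
LD = Vd × C = 43.80 × 20.3 = 889.1 mg
CL = 0.693 × Vd / t½ = 0.693 × 43.80 / 17.8 = 1.705 L/h
D = CL × Css × τ / F = 1.705 × 20.3 × 8 / 0.69 = 401.3 mg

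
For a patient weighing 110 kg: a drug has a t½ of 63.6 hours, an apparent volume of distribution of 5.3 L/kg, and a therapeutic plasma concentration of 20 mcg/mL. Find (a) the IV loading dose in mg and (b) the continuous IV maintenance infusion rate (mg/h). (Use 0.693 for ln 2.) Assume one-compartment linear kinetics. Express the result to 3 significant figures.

(a) 11700 mg; (b) 127 mg/h

Vd = 5.3 L/kg × 110 kg = 583.0 L
LD = Vd × C = 583.0 × 20 = 11660 mg
CL = 0.693 × Vd / t½ = 0.693 × 583.0 / 63.6 = 6.353 L/h
Infusion rate = CL × Css = 6.353 × 20 = 127.1 mg/h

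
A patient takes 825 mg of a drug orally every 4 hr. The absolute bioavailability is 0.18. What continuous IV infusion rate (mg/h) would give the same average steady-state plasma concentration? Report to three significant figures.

37.1 mg/h

Equivalent systemic input: infusion rate = F·D/τ.
Rate = 0.18 × 825 / 4 = 37.13 mg/h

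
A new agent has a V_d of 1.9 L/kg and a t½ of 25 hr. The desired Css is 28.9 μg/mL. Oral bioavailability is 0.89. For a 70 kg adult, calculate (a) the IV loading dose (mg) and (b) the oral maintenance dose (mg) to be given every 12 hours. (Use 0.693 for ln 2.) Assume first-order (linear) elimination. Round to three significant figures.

Total Vd = 1.9 × 70 = 133.0 L
LD = Vd × C = 133.0 × 28.9 = 3844 mg
CL = 0.693 × Vd / t½ = 0.693 × 133.0 / 25 = 3.687 L/h
D = CL × Css × τ / F = 3.687 × 28.9 × 12 / 0.89 = 1437 mg

(a) 3840 mg; (b) 1440 mg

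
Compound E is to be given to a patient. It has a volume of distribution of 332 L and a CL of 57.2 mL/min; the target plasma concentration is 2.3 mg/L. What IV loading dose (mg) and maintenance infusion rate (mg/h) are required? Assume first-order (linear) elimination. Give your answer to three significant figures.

(a) 764 mg; (b) 7.89 mg/h

LD = Vd · C_target = 332.0 × 2.3 = 763.6 mg
CL = 57.2 mL/min = 57.2 × 0.06 = 3.432 L/h
Infusion rate = 3.432 L/h × 2.3 mg/L = 7.894 mg/h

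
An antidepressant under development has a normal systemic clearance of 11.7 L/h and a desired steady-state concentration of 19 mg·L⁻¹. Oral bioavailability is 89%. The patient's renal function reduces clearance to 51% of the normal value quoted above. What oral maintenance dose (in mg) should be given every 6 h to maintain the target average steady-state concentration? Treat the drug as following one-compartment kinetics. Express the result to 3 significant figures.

764 mg

Patient clearance = 0.51 × 11.70 = 5.967 L/h
D = CL × Css × τ / F = 5.967 × 19 × 6 / 0.89 = 764.3 mg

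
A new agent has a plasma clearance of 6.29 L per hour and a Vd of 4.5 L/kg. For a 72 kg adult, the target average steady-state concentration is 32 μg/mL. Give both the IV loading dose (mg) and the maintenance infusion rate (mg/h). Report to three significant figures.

Vd = 4.5 L/kg × 72 kg = 324.0 L
Loading dose = Vd × C = 324.0 × 32 = 10370 mg
Maintenance: replace elimination → rate = CL × Css = 6.290 × 32 = 201.3 mg/h

(a) 10400 mg; (b) 201 mg/h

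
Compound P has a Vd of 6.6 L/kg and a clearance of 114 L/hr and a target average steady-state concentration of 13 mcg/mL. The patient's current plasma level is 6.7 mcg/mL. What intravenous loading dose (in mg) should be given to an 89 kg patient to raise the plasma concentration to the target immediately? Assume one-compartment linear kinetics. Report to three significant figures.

Vd = 6.6 L/kg × 89 kg = 587.4 L
Loading dose depends on Vd (not clearance): it fills the distribution volume.
Concentration deficit ΔC = 13 − 6.7 = 6.300 mg/L
LD = Vd × ΔC = 587.4 × 6.300 = 3701 mg

3700 mg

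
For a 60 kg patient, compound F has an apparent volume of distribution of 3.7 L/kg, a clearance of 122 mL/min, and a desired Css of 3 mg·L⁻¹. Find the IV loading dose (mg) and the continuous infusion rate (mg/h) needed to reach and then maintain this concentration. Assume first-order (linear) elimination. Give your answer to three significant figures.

Vd = 3.7 L/kg × 60 kg = 222.0 L
Loading: fill Vd to C_target → 222.0 L × 3 mg/L = 666.0 mg
Convert clearance: 122 mL/min × 60 min/h ÷ 1000 mL/L = 7.320 L/h
Maintenance infusion rate = CL × Css = 7.320 × 3 = 21.96 mg/h

(a) 666 mg; (b) 22.0 mg/h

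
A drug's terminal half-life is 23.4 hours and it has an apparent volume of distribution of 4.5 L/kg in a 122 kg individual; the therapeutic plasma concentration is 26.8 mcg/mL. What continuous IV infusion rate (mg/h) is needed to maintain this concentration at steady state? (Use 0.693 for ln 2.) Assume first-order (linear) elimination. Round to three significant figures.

Vd(total) = 122 kg × 4.5 L/kg = 549.0 L
k = 0.693/23.4 = 0.02962 h⁻¹, so CL = k·Vd = 0.02962 × 549.0 = 16.26 L/h
Infusion rate = CL × Css = 16.26 × 26.8 = 435.8 mg/h

436 mg/h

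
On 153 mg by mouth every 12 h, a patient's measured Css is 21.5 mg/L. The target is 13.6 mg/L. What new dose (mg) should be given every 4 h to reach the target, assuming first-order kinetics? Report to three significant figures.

For first-order elimination, Css ∝ F·D/(CL·τ); F and CL are unchanged, so Css ∝ D/τ.
D₂ = D₁ × (Css,target / Css,current) × (τ₂/τ₁) = 153 × (13.6/21.5) × (4/12) = 32.26 mg

32.3 mg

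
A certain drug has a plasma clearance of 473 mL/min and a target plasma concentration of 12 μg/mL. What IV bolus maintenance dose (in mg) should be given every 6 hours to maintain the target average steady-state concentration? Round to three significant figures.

2040 mg

Convert clearance: 473 mL/min × 60 min/h ÷ 1000 mL/L = 28.38 L/h
At steady state, dose per interval replaces the amount cleared in that interval: D/τ = CL·Css.
D = CL × Css × τ = 28.38 × 12 × 6 = 2043 mg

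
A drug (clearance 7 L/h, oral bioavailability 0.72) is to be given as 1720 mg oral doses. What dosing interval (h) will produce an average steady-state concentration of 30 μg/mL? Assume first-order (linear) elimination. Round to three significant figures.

5.90 h

F·D/τ = CL·Css → τ = F·D / (CL·Css).
τ = 0.72 × 1720 / (7 × 30) = 5.897 h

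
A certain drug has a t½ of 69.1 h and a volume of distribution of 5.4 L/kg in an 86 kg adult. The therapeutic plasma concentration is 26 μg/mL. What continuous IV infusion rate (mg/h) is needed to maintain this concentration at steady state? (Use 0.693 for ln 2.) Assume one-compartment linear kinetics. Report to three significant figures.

Total Vd = 5.4 × 86 = 464.4 L
CL = 0.693 × Vd / t½ = 0.693 × 464.4 / 69.1 = 4.657 L/h
Infusion rate = CL × Css = 4.657 × 26 = 121.1 mg/h

121 mg/h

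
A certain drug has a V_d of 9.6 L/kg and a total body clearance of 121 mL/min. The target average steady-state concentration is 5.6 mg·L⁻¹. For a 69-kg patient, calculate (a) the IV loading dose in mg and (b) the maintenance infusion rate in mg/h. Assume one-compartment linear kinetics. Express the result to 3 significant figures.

(a) 3710 mg; (b) 40.7 mg/h

Vd(total) = 69 kg × 9.6 L/kg = 662.4 L
Loading: fill Vd to C_target → 662.4 L × 5.6 mg/L = 3709 mg
Convert clearance: 121 mL/min × 60 min/h ÷ 1000 mL/L = 7.260 L/h
Maintenance: replace elimination → rate = CL × Css = 7.260 × 5.6 = 40.66 mg/h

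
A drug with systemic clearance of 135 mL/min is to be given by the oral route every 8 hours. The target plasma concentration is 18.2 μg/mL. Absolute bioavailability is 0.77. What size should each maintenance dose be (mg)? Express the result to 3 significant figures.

Convert clearance: 135 mL/min × 60 min/h ÷ 1000 mL/L = 8.100 L/h
D = CL × Css × τ / F = 8.100 × 18.2 × 8 / 0.77 = 1532 mg

1530 mg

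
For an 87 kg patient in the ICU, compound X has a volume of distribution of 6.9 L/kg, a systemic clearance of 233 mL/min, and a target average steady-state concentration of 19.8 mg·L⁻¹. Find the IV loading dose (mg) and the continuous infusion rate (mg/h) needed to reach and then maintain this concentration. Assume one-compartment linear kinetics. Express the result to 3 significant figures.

(a) 11900 mg; (b) 277 mg/h

Vd(total) = 87 kg × 6.9 L/kg = 600.3 L
Loading dose = Vd × C = 600.3 × 19.8 = 11890 mg
CL = 233 mL/min × 60/1000 = 13.98 L/h
Infusion rate = 13.98 L/h × 19.8 mg/L = 276.8 mg/h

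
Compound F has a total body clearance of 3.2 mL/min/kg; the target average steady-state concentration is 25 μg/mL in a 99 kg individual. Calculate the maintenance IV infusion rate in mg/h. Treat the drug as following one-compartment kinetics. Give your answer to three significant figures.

CL = 3.2 mL/min/kg × 99 kg = 316.8 mL/min = 316.8 × 60/1000 = 19.01 L/h
Rate = CL × Css = 19.01 × 25 = 475.3 mg/h

475 mg/h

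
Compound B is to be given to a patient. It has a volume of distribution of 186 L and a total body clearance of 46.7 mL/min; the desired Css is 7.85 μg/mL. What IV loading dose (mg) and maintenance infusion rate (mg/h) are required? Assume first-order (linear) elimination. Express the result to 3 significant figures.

Loading: fill Vd to C_target → 186.0 L × 7.85 mg/L = 1460 mg
CL = 46.7 mL/min = 46.7 × 0.06 = 2.802 L/h
Infusion rate = 2.802 L/h × 7.85 mg/L = 22.00 mg/h

(a) 1460 mg; (b) 22.0 mg/h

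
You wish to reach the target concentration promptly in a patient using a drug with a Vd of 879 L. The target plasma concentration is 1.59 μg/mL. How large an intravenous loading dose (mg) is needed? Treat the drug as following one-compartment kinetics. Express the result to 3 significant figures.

The loading dose fills Vd to the target concentration.
LD = Vd × C = 879.0 × 1.590 = 1398 mg

1400 mg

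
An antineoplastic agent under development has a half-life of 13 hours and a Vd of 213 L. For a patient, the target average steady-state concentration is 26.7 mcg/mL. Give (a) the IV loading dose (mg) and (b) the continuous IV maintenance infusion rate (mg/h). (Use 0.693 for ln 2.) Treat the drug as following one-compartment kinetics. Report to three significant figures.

LD = Vd × C = 213.0 × 26.7 = 5687 mg
CL = 0.693 × Vd / t½ = 0.693 × 213.0 / 13 = 11.35 L/h
Infusion rate = CL × Css = 11.35 × 26.7 = 303.0 mg/h

(a) 5690 mg; (b) 303 mg/h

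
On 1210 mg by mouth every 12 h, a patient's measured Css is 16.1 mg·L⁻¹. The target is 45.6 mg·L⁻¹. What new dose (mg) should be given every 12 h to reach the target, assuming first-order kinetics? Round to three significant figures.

3430 mg

For first-order elimination, Css ∝ F·D/(CL·τ); F and CL are unchanged, so Css ∝ D/τ.
D₂ = D₁ × (Css,target / Css,current) = 1210 × 45.6/16.1 = 3427 mg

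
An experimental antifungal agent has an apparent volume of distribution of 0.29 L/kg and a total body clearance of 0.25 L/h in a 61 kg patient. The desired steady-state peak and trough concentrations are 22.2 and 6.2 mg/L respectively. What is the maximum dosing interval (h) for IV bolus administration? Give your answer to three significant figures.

90.3 h

Vd(total) = 61 kg × 0.29 L/kg = 17.69 L
k = CL / Vd = 0.2500 / 17.69 = 0.01413 h⁻¹
Between IV bolus doses, concentration decays as C = C₀·e^(−kτ), so C_peak/C_trough = e^(kτ).
τ_max = ln(C_peak/C_trough) / k = ln(22.2/6.2) / 0.01413 = 1.276 / 0.01413 = 90.30 h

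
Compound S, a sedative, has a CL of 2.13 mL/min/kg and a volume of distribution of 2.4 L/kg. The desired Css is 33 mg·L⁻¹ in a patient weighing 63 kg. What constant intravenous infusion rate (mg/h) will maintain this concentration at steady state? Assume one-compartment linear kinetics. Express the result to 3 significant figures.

CL = 2.13 mL/min/kg × 63 kg = 134.2 mL/min = 134.2 × 60/1000 = 8.052 L/h
At steady state, infusion rate equals elimination rate: rate in = CL × Css.
Infusion rate = CL · Css = 8.052 L/h × 33 mg/L = 265.7 mg/h

266 mg/h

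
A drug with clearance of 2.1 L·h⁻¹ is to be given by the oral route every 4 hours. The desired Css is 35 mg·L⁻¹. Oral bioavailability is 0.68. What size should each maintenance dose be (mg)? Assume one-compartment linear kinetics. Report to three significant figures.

432 mg

D = CL × Css × τ / F = 2.100 × 35 × 4 / 0.68 = 432.4 mg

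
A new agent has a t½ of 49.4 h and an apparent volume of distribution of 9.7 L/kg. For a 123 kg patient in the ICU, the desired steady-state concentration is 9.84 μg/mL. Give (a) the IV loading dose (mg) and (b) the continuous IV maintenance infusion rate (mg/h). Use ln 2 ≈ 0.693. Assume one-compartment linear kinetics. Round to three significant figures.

Total Vd = 9.7 × 123 = 1193 L
LD = Vd × C = 1193 × 9.84 = 11740 mg
CL = 0.693 × Vd / t½ = 0.693 × 1193 / 49.4 = 16.74 L/h
Infusion rate = CL × Css = 16.74 × 9.84 = 164.7 mg/h

(a) 11700 mg; (b) 165 mg/h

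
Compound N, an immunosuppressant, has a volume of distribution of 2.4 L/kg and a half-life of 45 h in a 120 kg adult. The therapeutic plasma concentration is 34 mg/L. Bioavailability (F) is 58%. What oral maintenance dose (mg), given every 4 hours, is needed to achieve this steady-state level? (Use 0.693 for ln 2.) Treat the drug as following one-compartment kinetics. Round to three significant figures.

Total Vd = 2.4 × 120 = 288.0 L
k = 0.693/45 = 0.01540 h⁻¹, so CL = k·Vd = 0.01540 × 288.0 = 4.435 L/h
D = CL × Css × τ / F = 4.435 × 34 × 4 / 0.58 = 1040 mg

1040 mg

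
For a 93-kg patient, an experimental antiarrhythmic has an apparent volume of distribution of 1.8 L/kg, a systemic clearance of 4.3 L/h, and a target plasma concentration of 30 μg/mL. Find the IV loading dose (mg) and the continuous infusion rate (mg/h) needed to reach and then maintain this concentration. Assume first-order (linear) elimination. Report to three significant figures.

(a) 5020 mg; (b) 129 mg/h

Vd = 1.8 L/kg × 93 kg = 167.4 L
LD = Vd · C_target = 167.4 × 30 = 5022 mg
Maintenance: replace elimination → rate = CL × Css = 4.300 × 30 = 129.0 mg/h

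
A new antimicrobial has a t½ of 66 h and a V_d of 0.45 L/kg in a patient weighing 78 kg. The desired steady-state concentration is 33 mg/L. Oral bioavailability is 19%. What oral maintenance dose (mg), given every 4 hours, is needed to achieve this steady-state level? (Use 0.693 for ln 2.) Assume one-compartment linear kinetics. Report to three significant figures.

Vd(total) = 78 kg × 0.45 L/kg = 35.10 L
k = 0.693/66 = 0.01050 h⁻¹, so CL = k·Vd = 0.01050 × 35.10 = 0.3686 L/h
D = CL × Css × τ / F = 0.3686 × 33 × 4 / 0.19 = 256.1 mg

256 mg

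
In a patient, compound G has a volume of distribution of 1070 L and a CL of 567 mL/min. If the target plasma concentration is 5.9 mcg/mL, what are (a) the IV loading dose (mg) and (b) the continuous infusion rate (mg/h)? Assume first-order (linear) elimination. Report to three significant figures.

Loading dose = Vd × C = 1070 × 5.9 = 6313 mg
CL = 567 mL/min × 60/1000 = 34.02 L/h
Infusion rate = 34.02 L/h × 5.9 mg/L = 200.7 mg/h

(a) 6310 mg; (b) 201 mg/h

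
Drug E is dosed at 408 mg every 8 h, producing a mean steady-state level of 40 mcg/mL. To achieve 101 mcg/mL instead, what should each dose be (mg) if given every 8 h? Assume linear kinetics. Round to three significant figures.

For first-order elimination, Css ∝ F·D/(CL·τ); F and CL are unchanged, so Css ∝ D/τ.
D₂ = D₁ × (Css,target / Css,current) = 408 × 101/40 = 1030 mg

1030 mg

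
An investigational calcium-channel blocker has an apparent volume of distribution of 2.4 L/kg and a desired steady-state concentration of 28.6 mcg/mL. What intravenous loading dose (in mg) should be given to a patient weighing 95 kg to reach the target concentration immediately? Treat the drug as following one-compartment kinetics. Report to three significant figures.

6520 mg

Vd(total) = 95 kg × 2.4 L/kg = 228.0 L
The loading dose fills Vd to the target concentration.
LD = Vd × C = 228.0 × 28.60 = 6521 mg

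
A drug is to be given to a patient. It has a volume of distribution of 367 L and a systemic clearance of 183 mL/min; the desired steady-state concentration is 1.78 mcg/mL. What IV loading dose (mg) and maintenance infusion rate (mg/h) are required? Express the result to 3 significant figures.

Loading: fill Vd to C_target → 367.0 L × 1.78 mg/L = 653.3 mg
CL = 183 mL/min × 60/1000 = 10.98 L/h
Maintenance: replace elimination → rate = CL × Css = 10.98 × 1.78 = 19.54 mg/h

(a) 653 mg; (b) 19.5 mg/h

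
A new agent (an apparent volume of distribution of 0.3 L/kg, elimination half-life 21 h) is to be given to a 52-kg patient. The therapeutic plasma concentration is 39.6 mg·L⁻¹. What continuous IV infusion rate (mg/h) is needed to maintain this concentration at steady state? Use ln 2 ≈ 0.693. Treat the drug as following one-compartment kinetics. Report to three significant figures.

Vd(total) = 52 kg × 0.3 L/kg = 15.60 L
k = 0.693/21 = 0.03300 h⁻¹, so CL = k·Vd = 0.03300 × 15.60 = 0.5148 L/h
Infusion rate = CL × Css = 0.5148 × 39.6 = 20.39 mg/h

20.4 mg/h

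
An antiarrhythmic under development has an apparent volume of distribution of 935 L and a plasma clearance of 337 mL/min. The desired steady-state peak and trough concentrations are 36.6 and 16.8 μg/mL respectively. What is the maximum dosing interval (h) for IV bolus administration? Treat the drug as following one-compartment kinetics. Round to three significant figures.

36.0 h

CL = 337 mL/min = 337 × 0.06 = 20.22 L/h
k = CL / Vd = 20.22 / 935.0 = 0.02163 h⁻¹
Between IV bolus doses, concentration decays as C = C₀·e^(−kτ), so C_peak/C_trough = e^(kτ).
τ_max = ln(C_peak/C_trough) / k = ln(36.6/16.8) / 0.02163 = 0.7787 / 0.02163 = 36.00 h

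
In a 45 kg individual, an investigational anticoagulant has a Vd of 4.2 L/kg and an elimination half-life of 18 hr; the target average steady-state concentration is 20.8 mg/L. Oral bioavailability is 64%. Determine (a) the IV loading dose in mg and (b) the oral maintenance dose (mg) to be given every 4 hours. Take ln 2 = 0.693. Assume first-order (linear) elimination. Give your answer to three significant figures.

Vd(total) = 45 kg × 4.2 L/kg = 189.0 L
LD = Vd × C = 189.0 × 20.8 = 3931 mg
CL = 0.693 × Vd / t½ = 0.693 × 189.0 / 18 = 7.277 L/h
D = CL × Css × τ / F = 7.277 × 20.8 × 4 / 0.64 = 946.0 mg

(a) 3930 mg; (b) 946 mg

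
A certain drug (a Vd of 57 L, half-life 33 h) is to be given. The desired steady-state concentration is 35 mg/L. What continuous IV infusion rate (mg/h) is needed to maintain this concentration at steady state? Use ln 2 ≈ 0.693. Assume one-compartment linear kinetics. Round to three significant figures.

CL = 0.693 × Vd / t½ = 0.693 × 57.00 / 33 = 1.197 L/h
Infusion rate = CL × Css = 1.197 × 35 = 41.90 mg/h

41.9 mg/h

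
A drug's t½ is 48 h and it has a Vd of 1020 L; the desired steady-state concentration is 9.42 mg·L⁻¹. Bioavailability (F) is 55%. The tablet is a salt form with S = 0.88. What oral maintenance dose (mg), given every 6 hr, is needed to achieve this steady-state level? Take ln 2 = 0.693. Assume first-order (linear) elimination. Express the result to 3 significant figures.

1720 mg

CL = ln 2 · Vd / t½ = 0.693 × 1020 / 48 = 14.73 L/h
D = CL × Css × τ / F / S = 14.73 × 9.42 × 6 / 0.55 / 0.88 = 1720 mg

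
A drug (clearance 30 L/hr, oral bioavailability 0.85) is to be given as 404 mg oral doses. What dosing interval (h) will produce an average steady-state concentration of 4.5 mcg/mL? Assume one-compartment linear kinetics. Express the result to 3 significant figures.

2.54 h

F·D/τ = CL·Css → τ = F·D / (CL·Css).
τ = 0.85 × 404 / (30 × 4.5) = 2.544 h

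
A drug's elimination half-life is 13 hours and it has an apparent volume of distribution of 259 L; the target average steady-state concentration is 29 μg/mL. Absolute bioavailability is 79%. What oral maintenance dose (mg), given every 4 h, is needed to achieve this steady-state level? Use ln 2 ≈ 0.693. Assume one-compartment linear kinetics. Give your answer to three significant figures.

k = 0.693/13 = 0.05331 h⁻¹, so CL = k·Vd = 0.05331 × 259.0 = 13.81 L/h
D = CL × Css × τ / F = 13.81 × 29 × 4 / 0.79 = 2028 mg

2030 mg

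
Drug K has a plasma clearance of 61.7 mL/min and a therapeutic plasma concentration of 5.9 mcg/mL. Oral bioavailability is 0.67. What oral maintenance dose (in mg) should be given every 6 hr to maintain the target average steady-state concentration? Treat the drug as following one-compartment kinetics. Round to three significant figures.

196 mg

CL = 61.7 mL/min × 60/1000 = 3.702 L/h
D = CL × Css × τ / F = 3.702 × 5.9 × 6 / 0.67 = 195.6 mg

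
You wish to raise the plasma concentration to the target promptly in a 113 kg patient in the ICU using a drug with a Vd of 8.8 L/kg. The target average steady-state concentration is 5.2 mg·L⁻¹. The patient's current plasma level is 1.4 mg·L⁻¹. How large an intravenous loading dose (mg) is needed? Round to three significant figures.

Total Vd = 8.8 × 113 = 994.4 L
Concentration deficit ΔC = 5.2 − 1.4 = 3.800 mg/L
LD = Vd × ΔC = 994.4 × 3.800 = 3779 mg

3780 mg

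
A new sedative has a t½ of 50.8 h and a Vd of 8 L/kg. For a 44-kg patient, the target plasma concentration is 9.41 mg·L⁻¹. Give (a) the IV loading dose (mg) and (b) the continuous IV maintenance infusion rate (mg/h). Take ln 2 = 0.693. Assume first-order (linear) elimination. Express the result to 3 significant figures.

Total Vd = 8 × 44 = 352.0 L
LD = Vd × C = 352.0 × 9.41 = 3312 mg
CL = 0.693 × Vd / t½ = 0.693 × 352.0 / 50.8 = 4.802 L/h
Infusion rate = CL × Css = 4.802 × 9.41 = 45.19 mg/h

(a) 3310 mg; (b) 45.2 mg/h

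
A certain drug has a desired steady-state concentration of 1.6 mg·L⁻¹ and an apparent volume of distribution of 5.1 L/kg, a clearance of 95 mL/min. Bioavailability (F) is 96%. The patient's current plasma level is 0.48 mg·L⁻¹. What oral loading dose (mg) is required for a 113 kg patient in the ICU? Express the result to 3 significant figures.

672 mg

Total Vd = 5.1 × 113 = 576.3 L
Concentration deficit ΔC = 1.6 − 0.48 = 1.120 mg/L
LD = Vd × ΔC / F = 576.3 × 1.120 / 0.96 = 672.4 mg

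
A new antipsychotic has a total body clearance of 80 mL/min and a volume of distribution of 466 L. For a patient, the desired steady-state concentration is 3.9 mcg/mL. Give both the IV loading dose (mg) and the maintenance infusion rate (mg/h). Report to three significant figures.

Loading: fill Vd to C_target → 466.0 L × 3.9 mg/L = 1817 mg
CL = 80 mL/min × 60/1000 = 4.800 L/h
Maintenance: replace elimination → rate = CL × Css = 4.800 × 3.9 = 18.72 mg/h

(a) 1820 mg; (b) 18.7 mg/h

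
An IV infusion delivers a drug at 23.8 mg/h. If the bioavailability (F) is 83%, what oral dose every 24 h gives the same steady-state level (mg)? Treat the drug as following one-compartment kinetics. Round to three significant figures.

688 mg

To maintain the same Css, the systemic dosing rate must be unchanged: F·D/τ = infusion rate.
D = rate × τ / F = 23.8 × 24 / 0.83 = 688.2 mg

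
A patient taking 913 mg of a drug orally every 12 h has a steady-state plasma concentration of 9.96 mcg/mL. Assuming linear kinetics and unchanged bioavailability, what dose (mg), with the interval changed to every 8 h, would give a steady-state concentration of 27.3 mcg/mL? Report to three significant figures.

For first-order elimination, Css ∝ F·D/(CL·τ); F and CL are unchanged, so Css ∝ D/τ.
D₂ = D₁ × (Css,target / Css,current) × (τ₂/τ₁) = 913 × (27.3/9.96) × (8/12) = 1668 mg

1670 mg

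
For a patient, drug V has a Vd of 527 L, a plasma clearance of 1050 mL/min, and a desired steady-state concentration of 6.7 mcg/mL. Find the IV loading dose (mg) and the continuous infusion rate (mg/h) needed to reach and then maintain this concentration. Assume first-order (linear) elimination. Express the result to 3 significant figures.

LD = Vd · C_target = 527.0 × 6.7 = 3531 mg
CL = 1050 mL/min = 1050 × 0.06 = 63.00 L/h
Maintenance infusion rate = CL × Css = 63.00 × 6.7 = 422.1 mg/h

(a) 3530 mg; (b) 422 mg/h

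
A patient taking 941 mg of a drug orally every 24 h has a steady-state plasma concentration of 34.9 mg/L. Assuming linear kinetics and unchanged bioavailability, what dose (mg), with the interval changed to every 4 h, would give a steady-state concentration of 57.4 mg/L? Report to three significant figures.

258 mg

For first-order elimination, Css ∝ F·D/(CL·τ); F and CL are unchanged, so Css ∝ D/τ.
D₂ = D₁ × (Css,target / Css,current) × (τ₂/τ₁) = 941 × (57.4/34.9) × (4/24) = 257.9 mg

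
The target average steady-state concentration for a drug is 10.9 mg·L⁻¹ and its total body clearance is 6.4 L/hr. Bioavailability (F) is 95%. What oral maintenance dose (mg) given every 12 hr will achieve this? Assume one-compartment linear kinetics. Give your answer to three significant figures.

At steady state, dose per interval replaces the amount cleared in that interval: F·D/τ = CL·Css.
D = CL × Css × τ / F = 6.400 × 10.9 × 12 / 0.95 = 881.2 mg

881 mg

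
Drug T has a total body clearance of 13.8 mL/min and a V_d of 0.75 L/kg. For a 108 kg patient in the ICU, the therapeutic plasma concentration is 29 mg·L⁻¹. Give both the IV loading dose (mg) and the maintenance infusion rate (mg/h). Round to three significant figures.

Vd(total) = 108 kg × 0.75 L/kg = 81.00 L
LD = Vd · C_target = 81.00 × 29 = 2349 mg
CL = 13.8 mL/min × 60/1000 = 0.8280 L/h
Maintenance: replace elimination → rate = CL × Css = 0.8280 × 29 = 24.01 mg/h

(a) 2350 mg; (b) 24.0 mg/h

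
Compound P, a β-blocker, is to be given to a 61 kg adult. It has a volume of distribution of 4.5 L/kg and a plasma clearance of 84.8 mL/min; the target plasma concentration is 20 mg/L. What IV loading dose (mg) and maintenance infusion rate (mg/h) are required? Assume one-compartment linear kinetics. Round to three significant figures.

Total Vd = 4.5 × 61 = 274.5 L
LD = Vd · C_target = 274.5 × 20 = 5490 mg
CL = 84.8 mL/min = 84.8 × 0.06 = 5.088 L/h
Infusion rate = 5.088 L/h × 20 mg/L = 101.8 mg/h

(a) 5490 mg; (b) 102 mg/h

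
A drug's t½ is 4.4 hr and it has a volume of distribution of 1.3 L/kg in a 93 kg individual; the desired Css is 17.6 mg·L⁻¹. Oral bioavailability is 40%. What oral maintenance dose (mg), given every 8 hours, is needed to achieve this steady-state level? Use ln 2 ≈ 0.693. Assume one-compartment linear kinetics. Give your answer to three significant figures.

Vd(total) = 93 kg × 1.3 L/kg = 120.9 L
k = 0.693/4.4 = 0.1575 h⁻¹, so CL = k·Vd = 0.1575 × 120.9 = 19.04 L/h
D = CL × Css × τ / F = 19.04 × 17.6 × 8 / 0.4 = 6702 mg

6700 mg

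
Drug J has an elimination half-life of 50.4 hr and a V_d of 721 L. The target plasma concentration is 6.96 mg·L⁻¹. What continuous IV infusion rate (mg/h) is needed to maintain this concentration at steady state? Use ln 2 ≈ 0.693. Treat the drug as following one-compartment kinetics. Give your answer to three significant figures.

k = 0.693/50.4 = 0.01375 h⁻¹, so CL = k·Vd = 0.01375 × 721.0 = 9.914 L/h
Infusion rate = CL × Css = 9.914 × 6.96 = 69.00 mg/h

69.0 mg/h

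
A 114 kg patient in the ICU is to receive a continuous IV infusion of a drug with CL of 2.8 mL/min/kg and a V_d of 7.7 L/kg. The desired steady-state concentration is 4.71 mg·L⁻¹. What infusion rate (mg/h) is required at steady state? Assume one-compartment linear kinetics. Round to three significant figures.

90.2 mg/h

CL = 2.8 mL/min/kg × 114 kg = 319.2 mL/min = 319.2 × 60/1000 = 19.15 L/h
Maintenance depends on clearance, not Vd — rate in must match rate out.
Rate = CL × Css = 19.15 × 4.71 = 90.20 mg/h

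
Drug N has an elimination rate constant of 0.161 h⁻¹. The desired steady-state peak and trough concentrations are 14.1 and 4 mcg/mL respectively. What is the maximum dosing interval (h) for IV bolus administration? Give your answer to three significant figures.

Between IV bolus doses, concentration decays as C = C₀·e^(−kτ), so C_peak/C_trough = e^(kτ).
τ_max = ln(C_peak/C_trough) / k = ln(14.1/4) / 0.1610 = 1.260 / 0.1610 = 7.826 h

7.83 h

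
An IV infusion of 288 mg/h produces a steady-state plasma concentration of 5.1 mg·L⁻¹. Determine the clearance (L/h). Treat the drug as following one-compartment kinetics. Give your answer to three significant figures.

56.5 L/h

At steady state, infusion rate = CL × Css, so CL = rate / Css.
CL = 288 / 5.1 = 56.47 L/h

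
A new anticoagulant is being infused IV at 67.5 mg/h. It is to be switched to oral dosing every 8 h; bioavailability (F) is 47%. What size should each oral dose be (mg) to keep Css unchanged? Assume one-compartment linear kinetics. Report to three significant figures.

1150 mg

To maintain the same Css, the systemic dosing rate must be unchanged: F·D/τ = infusion rate.
D = rate × τ / F = 67.5 × 8 / 0.47 = 1149 mg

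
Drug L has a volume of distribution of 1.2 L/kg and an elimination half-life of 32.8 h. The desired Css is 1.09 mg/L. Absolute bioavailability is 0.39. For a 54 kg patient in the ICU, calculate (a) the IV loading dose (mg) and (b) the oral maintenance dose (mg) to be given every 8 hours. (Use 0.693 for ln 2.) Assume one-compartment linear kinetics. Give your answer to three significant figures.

Vd(total) = 54 kg × 1.2 L/kg = 64.80 L
LD = Vd × C = 64.80 × 1.09 = 70.63 mg
CL = 0.693 × Vd / t½ = 0.693 × 64.80 / 32.8 = 1.369 L/h
D = CL × Css × τ / F = 1.369 × 1.09 × 8 / 0.39 = 30.61 mg

(a) 70.6 mg; (b) 30.6 mg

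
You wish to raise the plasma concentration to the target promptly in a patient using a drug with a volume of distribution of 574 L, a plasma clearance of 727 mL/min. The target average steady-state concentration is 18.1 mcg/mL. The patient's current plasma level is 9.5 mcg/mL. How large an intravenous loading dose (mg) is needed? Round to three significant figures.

4940 mg

Concentration deficit ΔC = 18.1 − 9.5 = 8.600 mg/L
LD = Vd × ΔC = 574.0 × 8.600 = 4936 mg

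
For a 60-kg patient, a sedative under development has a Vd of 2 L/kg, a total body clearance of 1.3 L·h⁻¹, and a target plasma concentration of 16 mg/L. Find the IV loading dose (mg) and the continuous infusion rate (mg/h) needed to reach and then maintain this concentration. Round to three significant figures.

(a) 1920 mg; (b) 20.8 mg/h

Total Vd = 2 × 60 = 120.0 L
LD = Vd · C_target = 120.0 × 16 = 1920 mg
Infusion rate = 1.300 L/h × 16 mg/L = 20.80 mg/h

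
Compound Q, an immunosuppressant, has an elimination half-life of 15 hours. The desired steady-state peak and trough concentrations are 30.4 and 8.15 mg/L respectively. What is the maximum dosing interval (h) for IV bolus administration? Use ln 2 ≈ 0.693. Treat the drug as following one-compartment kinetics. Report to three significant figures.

28.5 h

k = 0.693 / t½ = 0.693 / 15 = 0.04620 h⁻¹
Between IV bolus doses, concentration decays as C = C₀·e^(−kτ), so C_peak/C_trough = e^(kτ).
τ_max = ln(C_peak/C_trough) / k = ln(30.4/8.15) / 0.04620 = 1.316 / 0.04620 = 28.48 h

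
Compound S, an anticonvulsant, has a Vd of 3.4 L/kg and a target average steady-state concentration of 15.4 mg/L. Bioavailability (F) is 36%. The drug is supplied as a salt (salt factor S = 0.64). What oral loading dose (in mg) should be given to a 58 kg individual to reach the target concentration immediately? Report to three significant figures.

Vd(total) = 58 kg × 3.4 L/kg = 197.2 L
LD = Vd × C / F / S = 197.2 × 15.40 / 0.36 / 0.64 = 13180 mg

13200 mg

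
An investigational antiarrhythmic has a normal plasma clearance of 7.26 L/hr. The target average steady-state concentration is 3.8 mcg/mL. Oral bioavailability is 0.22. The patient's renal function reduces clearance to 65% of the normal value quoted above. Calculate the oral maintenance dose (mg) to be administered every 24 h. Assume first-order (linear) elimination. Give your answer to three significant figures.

1960 mg

Patient clearance = 0.65 × 7.260 = 4.719 L/h
At steady state, dose per interval replaces the amount cleared in that interval: F·D/τ = CL·Css.
D = CL × Css × τ / F = 4.719 × 3.8 × 24 / 0.22 = 1956 mg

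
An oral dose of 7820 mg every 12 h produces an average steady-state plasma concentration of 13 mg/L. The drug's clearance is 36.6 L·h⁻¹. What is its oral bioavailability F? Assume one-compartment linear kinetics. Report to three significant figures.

F·D/τ = CL·Css at steady state → F = CL·Css·τ / D.
F = 36.6 × 13 × 12 / 7820 = 0.730

0.730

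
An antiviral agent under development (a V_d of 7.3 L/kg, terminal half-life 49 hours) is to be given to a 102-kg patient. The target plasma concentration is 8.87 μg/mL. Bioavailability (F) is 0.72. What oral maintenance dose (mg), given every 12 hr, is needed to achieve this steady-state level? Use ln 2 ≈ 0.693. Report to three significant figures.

1560 mg

Total Vd = 7.3 × 102 = 744.6 L
CL = 0.693 × Vd / t½ = 0.693 × 744.6 / 49 = 10.53 L/h
D = CL × Css × τ / F = 10.53 × 8.87 × 12 / 0.72 = 1557 mg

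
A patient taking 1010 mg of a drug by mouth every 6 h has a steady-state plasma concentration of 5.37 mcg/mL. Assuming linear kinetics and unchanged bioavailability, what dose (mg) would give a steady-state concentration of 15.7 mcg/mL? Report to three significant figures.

With linear kinetics, Css is proportional to dose rate (D/τ) at fixed clearance.
D₂ = D₁ × (Css,target / Css,current) = 1010 × 15.7/5.37 = 2953 mg

2950 mg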